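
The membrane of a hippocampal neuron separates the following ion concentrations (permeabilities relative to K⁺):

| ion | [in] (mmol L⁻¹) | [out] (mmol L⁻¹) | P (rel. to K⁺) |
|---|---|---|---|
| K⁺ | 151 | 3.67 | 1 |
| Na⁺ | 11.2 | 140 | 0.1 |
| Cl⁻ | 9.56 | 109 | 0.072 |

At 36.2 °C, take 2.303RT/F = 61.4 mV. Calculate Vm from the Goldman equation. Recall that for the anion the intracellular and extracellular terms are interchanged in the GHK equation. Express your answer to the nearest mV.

-58 mV

Vm = 61.4 · log₁₀[(Σ P·[cation]ₒ + Σ P·[anion]ᵢ) / (Σ P·[cation]ᵢ + Σ P·[anion]ₒ)]
Numerator = 1×3.67 + 0.1×140 + 0.072×9.56 = 18.36
Denominator = 1×151 + 0.1×11.2 + 0.072×109 = 160
Vm = 61.4 · log₁₀(0.11476) = 61.4 × (-0.9402) = -57.73 mV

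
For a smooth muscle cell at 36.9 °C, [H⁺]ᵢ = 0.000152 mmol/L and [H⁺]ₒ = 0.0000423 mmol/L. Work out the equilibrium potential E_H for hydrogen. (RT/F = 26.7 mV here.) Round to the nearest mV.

E = (26.7/z) · ln([H⁺]_out/[H⁺]_in) with z = +1.
= (26.7/1) · ln(0.0000423/0.000152) = 26.70 · ln(0.2783)
= 26.70 · (-1.2791) = -34.15 mV

-34 mV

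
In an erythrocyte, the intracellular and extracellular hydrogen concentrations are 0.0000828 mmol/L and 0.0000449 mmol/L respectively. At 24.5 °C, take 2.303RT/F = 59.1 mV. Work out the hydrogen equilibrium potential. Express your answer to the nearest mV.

-16 mV

E = (59.1/z) · log₁₀([H⁺]_out/[H⁺]_in) with z = +1.
= (59.1/1) · log₁₀(0.0000449/0.0000828) = 59.10 · log₁₀(0.5423)
= 59.10 · (-0.2658) = -15.71 mV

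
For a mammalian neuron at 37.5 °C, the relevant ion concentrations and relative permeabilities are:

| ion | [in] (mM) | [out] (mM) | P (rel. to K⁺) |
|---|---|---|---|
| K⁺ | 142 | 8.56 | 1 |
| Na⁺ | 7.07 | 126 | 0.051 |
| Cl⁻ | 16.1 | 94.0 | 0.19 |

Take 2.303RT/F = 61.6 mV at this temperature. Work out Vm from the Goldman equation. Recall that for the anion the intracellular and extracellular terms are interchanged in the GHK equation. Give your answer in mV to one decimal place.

Vm = 61.6 · log₁₀[(Σ P·[cation]ₒ + Σ P·[anion]ᵢ) / (Σ P·[cation]ᵢ + Σ P·[anion]ₒ)]
Numerator = 1×8.56 + 0.051×126 + 0.19×16.1 = 18.05
Denominator = 1×142 + 0.051×7.07 + 0.19×94.0 = 160.2
Vm = 61.6 · log₁₀(0.11263) = 61.6 × (-0.9484) = -58.42 mV

-58.4 mV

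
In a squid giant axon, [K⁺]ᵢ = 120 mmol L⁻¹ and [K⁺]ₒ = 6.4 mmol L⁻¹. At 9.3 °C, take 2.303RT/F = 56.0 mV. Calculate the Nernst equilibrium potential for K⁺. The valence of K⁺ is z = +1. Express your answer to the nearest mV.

-71 mV

E = (56.0/z) · log₁₀([K⁺]_out/[K⁺]_in) with z = +1.
= (56.0/1) · log₁₀(6.4/120) = 56.00 · log₁₀(0.05333)
= 56.00 · (-1.2730) = -71.29 mV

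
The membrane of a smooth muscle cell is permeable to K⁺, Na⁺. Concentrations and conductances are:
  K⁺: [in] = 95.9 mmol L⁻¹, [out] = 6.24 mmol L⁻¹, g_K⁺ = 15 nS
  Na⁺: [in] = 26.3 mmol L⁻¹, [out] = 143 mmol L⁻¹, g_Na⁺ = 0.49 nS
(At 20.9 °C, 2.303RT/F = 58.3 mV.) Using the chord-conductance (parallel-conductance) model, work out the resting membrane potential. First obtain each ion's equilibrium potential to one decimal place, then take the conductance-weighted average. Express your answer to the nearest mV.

E_K⁺ = (58.3/1)·log₁₀(6.24/95.9) = -69.2 mV
E_Na⁺ = (58.3/1)·log₁₀(143/26.3) = 42.9 mV
Vm = (Σ gᵢEᵢ)/(Σ gᵢ) = (15·-69.2 + 0.49·42.9) / (15 + 0.49)
= -1016.98 / 15.49 = -65.65 mV

-66 mV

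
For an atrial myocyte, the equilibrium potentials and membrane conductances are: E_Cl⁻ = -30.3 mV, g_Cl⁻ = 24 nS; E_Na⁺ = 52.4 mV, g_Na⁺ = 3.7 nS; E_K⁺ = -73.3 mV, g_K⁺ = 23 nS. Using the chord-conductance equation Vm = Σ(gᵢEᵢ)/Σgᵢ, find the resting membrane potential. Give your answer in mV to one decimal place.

-43.8 mV

Σ gᵢEᵢ = 24·(-30.3) + 3.7·(52.4) + 23·(-73.3) = -2219.22
Σ gᵢ = 24 + 3.7 + 23 = 50.7
Vm = -2219.22 / 50.7 = -43.77 mV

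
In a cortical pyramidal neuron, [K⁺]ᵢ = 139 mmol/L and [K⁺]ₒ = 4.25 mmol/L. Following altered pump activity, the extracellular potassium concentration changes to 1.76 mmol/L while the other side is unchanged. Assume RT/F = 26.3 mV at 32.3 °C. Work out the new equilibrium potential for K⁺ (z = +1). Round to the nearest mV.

-115 mV

After the shift: [K⁺]_out = 1.76, [K⁺]_in = 139 mmol/L.
E_new = (26.3/1)·ln(1.76/139) = 26.30 · (-4.3692) = -114.91 mV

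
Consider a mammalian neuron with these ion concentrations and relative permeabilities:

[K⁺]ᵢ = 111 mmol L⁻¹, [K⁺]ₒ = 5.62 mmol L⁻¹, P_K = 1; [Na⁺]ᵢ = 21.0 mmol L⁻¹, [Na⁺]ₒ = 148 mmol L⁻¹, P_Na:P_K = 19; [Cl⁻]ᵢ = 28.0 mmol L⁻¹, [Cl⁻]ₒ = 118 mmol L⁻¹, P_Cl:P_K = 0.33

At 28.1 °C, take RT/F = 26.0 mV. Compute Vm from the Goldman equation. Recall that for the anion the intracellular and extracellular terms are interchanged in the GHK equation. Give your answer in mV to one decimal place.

42.6 mV

Vm = 26.0 · ln[(Σ P·[cation]ₒ + Σ P·[anion]ᵢ) / (Σ P·[cation]ᵢ + Σ P·[anion]ₒ)]
Numerator = 1×5.62 + 19×148 + 0.33×28.0 = 2827
Denominator = 1×111 + 19×21.0 + 0.33×118 = 548.9
Vm = 26.0 · ln(5.1497) = 26.0 × (1.6389) = 42.61 mV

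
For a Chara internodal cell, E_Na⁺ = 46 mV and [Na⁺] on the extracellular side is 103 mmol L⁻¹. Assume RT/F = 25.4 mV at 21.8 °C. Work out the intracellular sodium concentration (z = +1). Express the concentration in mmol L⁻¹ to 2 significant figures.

Nernst: E = (25.4/1) · ln([out]/[in]), so ln([out]/[in]) = 46.0 × 1 / 25.4 = 1.8110.
[out]/[in] = e^(1.8110) = 6.117.
[in] = 103 / 6.117 = 16.84 mmol L⁻¹.

17 mmol L⁻¹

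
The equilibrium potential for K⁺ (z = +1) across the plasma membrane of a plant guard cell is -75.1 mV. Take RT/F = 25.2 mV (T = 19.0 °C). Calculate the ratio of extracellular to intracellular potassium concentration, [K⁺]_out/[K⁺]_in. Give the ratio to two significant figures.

0.051

ln([out]/[in]) = E·z/(25.2) = -75.1 × 1 / 25.2 = -2.9802
[out]/[in] = e^(-2.9802) = 0.05078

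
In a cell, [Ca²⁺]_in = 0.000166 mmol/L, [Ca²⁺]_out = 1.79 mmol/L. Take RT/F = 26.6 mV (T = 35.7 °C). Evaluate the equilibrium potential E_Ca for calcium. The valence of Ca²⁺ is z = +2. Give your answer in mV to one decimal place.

123.5 mV

E = (26.6/z) · ln([Ca²⁺]_out/[Ca²⁺]_in) with z = +2.
= (26.6/2) · ln(1.79/0.000166) = 13.30 · ln(1.078e+04)
= 13.30 · (9.2857) = 123.50 mV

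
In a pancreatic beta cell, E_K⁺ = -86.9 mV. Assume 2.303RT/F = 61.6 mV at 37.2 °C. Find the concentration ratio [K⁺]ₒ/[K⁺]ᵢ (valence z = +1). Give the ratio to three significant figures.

log₁₀([out]/[in]) = E·z/(61.6) = -86.9 × 1 / 61.6 = -1.4107
[out]/[in] = 10^(-1.4107) = 0.03884

0.0388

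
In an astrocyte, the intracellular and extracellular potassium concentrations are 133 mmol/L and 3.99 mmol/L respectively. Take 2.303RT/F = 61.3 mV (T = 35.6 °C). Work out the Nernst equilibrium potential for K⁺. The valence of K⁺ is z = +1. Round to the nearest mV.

E = (61.3/z) · log₁₀([K⁺]_out/[K⁺]_in) with z = +1.
= (61.3/1) · log₁₀(3.99/133) = 61.30 · log₁₀(0.03)
= 61.30 · (-1.5229) = -93.35 mV

-93 mV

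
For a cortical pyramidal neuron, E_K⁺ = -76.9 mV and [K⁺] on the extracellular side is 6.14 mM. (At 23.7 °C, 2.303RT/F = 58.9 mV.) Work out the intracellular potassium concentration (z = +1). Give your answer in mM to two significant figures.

120 mM

Nernst: E = (58.9/1) · log₁₀([out]/[in]), so log₁₀([out]/[in]) = -76.9 × 1 / 58.9 = -1.3056.
[out]/[in] = 10^(-1.3056) = 0.04948.
[in] = 6.14 / 0.04948 = 124.1 mM.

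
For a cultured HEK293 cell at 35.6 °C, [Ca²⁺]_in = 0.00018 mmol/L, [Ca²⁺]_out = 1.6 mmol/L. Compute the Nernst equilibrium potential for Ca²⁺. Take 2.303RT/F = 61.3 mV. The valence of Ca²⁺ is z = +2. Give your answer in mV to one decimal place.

E = (61.3/z) · log₁₀([Ca²⁺]_out/[Ca²⁺]_in) with z = +2.
= (61.3/2) · log₁₀(1.6/0.00018) = 30.65 · log₁₀(8889)
= 30.65 · (3.9488) = 121.03 mV

121.0 mV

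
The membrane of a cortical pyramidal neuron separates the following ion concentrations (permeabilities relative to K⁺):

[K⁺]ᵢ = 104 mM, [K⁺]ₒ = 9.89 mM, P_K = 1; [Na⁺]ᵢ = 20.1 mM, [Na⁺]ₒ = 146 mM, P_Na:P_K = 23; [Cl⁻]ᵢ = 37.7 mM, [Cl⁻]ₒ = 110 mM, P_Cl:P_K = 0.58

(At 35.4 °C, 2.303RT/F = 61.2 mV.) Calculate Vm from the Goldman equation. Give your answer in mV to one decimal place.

Vm = 61.2 · log₁₀[(Σ P·[cation]ₒ + Σ P·[anion]ᵢ) / (Σ P·[cation]ᵢ + Σ P·[anion]ₒ)]
Numerator = 1×9.89 + 23×146 + 0.58×37.7 = 3390
Denominator = 1×104 + 23×20.1 + 0.58×110 = 630.1
Vm = 61.2 · log₁₀(5.3797) = 61.2 × (0.7308) = 44.72 mV

44.7 mV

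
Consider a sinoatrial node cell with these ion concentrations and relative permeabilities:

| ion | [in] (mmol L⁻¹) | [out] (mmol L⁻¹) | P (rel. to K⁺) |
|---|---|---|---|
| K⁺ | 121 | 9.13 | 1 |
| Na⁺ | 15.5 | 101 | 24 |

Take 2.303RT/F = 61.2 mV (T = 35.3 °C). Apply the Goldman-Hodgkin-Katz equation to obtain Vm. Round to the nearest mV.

Vm = 61.2 · log₁₀[(Σ P·[cation]ₒ + Σ P·[anion]ᵢ) / (Σ P·[cation]ᵢ + Σ P·[anion]ₒ)]
Numerator = 1×9.13 + 24×101 = 2433
Denominator = 1×121 + 24×15.5 = 493
Vm = 61.2 · log₁₀(4.9354) = 61.2 × (0.6933) = 42.43 mV

42 mV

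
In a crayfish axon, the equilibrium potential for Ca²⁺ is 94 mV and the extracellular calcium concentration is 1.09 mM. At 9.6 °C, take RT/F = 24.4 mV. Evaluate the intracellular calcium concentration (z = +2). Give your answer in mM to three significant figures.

Nernst: E = (24.4/2) · ln([out]/[in]), so ln([out]/[in]) = 94.0 × 2 / 24.4 = 7.7049.
[out]/[in] = e^(7.7049) = 2219.
[in] = 1.09 / 2219 = 0.0004912 mM.

0.000491 mM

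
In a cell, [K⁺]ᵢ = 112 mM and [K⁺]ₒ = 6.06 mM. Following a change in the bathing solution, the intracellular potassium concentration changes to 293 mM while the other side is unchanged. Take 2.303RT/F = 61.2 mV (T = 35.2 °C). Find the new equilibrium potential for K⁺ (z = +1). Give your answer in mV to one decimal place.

-103.1 mV

After the shift: [K⁺]_out = 6.06, [K⁺]_in = 293 mM.
E_new = (61.2/1)·log₁₀(6.06/293) = 61.20 · (-1.6844) = -103.08 mV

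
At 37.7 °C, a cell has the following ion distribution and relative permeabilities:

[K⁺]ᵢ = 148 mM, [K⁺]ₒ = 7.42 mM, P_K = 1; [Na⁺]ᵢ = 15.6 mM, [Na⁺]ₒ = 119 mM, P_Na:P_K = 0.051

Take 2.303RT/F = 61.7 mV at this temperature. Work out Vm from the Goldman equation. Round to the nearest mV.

-64 mV

Vm = 61.7 · log₁₀[(Σ P·[cation]ₒ + Σ P·[anion]ᵢ) / (Σ P·[cation]ᵢ + Σ P·[anion]ₒ)]
Numerator = 1×7.42 + 0.051×119 = 13.49
Denominator = 1×148 + 0.051×15.6 = 148.8
Vm = 61.7 · log₁₀(0.090655) = 61.7 × (-1.0426) = -64.33 mV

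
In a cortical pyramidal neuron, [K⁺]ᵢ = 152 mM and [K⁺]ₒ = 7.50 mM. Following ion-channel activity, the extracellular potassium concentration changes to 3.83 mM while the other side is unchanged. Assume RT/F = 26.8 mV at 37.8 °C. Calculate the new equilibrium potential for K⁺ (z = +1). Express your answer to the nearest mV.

-99 mV

After the shift: [K⁺]_out = 3.83, [K⁺]_in = 152 mM.
E_new = (26.8/1)·ln(3.83/152) = 26.80 · (-3.6810) = -98.65 mV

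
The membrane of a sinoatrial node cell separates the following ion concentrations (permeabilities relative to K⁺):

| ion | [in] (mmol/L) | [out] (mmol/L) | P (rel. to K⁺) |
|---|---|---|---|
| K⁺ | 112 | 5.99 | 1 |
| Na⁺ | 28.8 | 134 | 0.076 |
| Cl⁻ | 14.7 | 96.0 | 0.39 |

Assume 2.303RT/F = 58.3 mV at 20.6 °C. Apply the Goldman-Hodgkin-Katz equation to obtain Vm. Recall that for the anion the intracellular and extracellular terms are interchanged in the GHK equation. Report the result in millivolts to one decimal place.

-49.0 mV

Vm = 58.3 · log₁₀[(Σ P·[cation]ₒ + Σ P·[anion]ᵢ) / (Σ P·[cation]ᵢ + Σ P·[anion]ₒ)]
Numerator = 1×5.99 + 0.076×134 + 0.39×14.7 = 21.91
Denominator = 1×112 + 0.076×28.8 + 0.39×96.0 = 151.6
Vm = 58.3 · log₁₀(0.14448) = 58.3 × (-0.8402) = -48.98 mV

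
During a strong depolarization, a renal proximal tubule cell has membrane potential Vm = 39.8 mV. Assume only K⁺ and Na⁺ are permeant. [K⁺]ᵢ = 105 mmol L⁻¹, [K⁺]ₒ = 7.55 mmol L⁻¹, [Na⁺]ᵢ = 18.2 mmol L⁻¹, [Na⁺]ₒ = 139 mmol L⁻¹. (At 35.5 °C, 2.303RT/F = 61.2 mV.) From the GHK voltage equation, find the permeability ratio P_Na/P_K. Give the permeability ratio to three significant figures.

Let α = P_Na/P_K. GHK: Vm = 61.2·log₁₀[(Kₒ + α·Naₒ)/(Kᵢ + α·Naᵢ)].
10^(Vm/61.2) = 10^(39.8/61.2) = 4.4702
So 4.4702·(Kᵢ + α·Naᵢ) = Kₒ + α·Naₒ → α = (4.4702·105.0 − 7.55) / (139.0 − 4.4702·18.2)
α = (469.4 − 7.55) / (139.0 − 81.36) = 461.8/57.64 = 8.012

8.01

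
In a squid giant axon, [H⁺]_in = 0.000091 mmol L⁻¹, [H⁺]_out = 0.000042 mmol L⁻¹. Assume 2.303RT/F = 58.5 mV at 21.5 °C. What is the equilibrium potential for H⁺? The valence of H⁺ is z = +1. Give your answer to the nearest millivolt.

-20 mV

E = (58.5/z) · log₁₀([H⁺]_out/[H⁺]_in) with z = +1.
= (58.5/1) · log₁₀(0.000042/0.000091) = 58.50 · log₁₀(0.4615)
= 58.50 · (-0.3358) = -19.64 mV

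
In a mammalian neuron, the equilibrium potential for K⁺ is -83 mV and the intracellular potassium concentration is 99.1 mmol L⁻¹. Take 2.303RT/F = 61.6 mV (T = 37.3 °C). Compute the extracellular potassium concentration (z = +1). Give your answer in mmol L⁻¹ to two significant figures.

4.5 mmol L⁻¹

Nernst: E = (61.6/1) · log₁₀([out]/[in]), so log₁₀([out]/[in]) = -83.0 × 1 / 61.6 = -1.3474.
[out]/[in] = 10^(-1.3474) = 0.04494.
[out] = 0.04494 × 99.1 = 4.453 mmol L⁻¹.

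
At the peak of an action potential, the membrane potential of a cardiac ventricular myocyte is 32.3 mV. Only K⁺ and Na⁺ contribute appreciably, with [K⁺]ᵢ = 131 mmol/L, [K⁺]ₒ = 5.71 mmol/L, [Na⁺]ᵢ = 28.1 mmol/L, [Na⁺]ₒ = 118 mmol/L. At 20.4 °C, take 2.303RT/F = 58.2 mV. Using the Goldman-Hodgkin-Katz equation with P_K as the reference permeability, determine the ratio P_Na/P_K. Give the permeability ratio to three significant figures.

Let α = P_Na/P_K. GHK: Vm = 58.2·log₁₀[(Kₒ + α·Naₒ)/(Kᵢ + α·Naᵢ)].
10^(Vm/58.2) = 10^(32.3/58.2) = 3.5891
So 3.5891·(Kᵢ + α·Naᵢ) = Kₒ + α·Naₒ → α = (3.5891·131.0 − 5.71) / (118.0 − 3.5891·28.1)
α = (470.2 − 5.71) / (118.0 − 100.9) = 464.5/17.15 = 27.09

27.1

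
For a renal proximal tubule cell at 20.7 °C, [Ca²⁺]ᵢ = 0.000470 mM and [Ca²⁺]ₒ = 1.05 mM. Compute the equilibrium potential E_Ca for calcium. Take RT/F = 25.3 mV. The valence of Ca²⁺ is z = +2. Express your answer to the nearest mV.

98 mV

E = (25.3/z) · ln([Ca²⁺]_out/[Ca²⁺]_in) with z = +2.
= (25.3/2) · ln(1.05/0.000470) = 12.65 · ln(2234)
= 12.65 · (7.7116) = 97.55 mV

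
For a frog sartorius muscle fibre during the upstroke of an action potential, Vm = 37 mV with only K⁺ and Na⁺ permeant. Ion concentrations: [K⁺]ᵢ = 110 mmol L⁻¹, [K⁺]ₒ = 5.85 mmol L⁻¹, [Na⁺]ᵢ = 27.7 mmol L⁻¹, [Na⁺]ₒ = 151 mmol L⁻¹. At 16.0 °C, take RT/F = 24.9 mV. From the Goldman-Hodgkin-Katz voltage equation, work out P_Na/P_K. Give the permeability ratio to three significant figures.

Let α = P_Na/P_K. GHK: Vm = 24.9·ln[(Kₒ + α·Naₒ)/(Kᵢ + α·Naᵢ)].
e^(Vm/24.9) = e^(37.0/24.9) = 4.4191
So 4.4191·(Kᵢ + α·Naᵢ) = Kₒ + α·Naₒ → α = (4.4191·110.0 − 5.85) / (151.0 − 4.4191·27.7)
α = (486.1 − 5.85) / (151.0 − 122.4) = 480.3/28.59 = 16.8

16.8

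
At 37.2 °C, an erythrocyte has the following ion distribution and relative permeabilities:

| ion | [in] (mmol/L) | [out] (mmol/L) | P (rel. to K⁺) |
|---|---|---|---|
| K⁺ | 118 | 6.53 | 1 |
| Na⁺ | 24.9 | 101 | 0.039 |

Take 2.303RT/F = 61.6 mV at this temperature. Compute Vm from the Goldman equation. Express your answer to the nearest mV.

-65 mV

Vm = 61.6 · log₁₀[(Σ P·[cation]ₒ + Σ P·[anion]ᵢ) / (Σ P·[cation]ᵢ + Σ P·[anion]ₒ)]
Numerator = 1×6.53 + 0.039×101 = 10.47
Denominator = 1×118 + 0.039×24.9 = 119
Vm = 61.6 · log₁₀(0.087996) = 61.6 × (-1.0555) = -65.02 mV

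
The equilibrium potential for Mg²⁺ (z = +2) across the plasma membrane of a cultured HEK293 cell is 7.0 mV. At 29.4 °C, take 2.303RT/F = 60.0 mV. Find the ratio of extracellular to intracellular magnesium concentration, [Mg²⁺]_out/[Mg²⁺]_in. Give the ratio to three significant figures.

log₁₀([out]/[in]) = E·z/(60.0) = 7.0 × 2 / 60.0 = 0.2333
[out]/[in] = 10^(0.2333) = 1.711

1.71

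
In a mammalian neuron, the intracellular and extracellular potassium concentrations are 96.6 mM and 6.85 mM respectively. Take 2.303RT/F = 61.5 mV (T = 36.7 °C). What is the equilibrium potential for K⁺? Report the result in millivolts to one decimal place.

-70.7 mV

E = (61.5/z) · log₁₀([K⁺]_out/[K⁺]_in) with z = +1.
= (61.5/1) · log₁₀(6.85/96.6) = 61.50 · log₁₀(0.07091)
= 61.50 · (-1.1493) = -70.68 mV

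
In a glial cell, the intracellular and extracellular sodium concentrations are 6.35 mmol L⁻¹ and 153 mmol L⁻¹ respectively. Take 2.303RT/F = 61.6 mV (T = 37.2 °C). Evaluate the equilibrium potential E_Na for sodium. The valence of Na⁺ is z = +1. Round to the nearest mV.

E = (61.6/z) · log₁₀([Na⁺]_out/[Na⁺]_in) with z = +1.
= (61.6/1) · log₁₀(153/6.35) = 61.60 · log₁₀(24.09)
= 61.60 · (1.3819) = 85.13 mV

85 mV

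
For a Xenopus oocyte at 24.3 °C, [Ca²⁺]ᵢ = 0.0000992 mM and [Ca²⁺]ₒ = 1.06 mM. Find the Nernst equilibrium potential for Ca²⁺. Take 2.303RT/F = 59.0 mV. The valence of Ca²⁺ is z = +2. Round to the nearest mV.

E = (59.0/z) · log₁₀([Ca²⁺]_out/[Ca²⁺]_in) with z = +2.
= (59.0/2) · log₁₀(1.06/0.0000992) = 29.50 · log₁₀(1.069e+04)
= 29.50 · (4.0288) = 118.85 mV

119 mV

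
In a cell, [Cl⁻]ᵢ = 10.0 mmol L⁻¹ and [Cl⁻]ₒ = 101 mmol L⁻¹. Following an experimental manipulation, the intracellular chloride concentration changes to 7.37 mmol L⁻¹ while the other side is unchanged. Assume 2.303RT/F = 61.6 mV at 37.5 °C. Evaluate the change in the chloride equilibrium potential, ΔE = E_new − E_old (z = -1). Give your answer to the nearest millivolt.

E_old = (61.6/-1)·log₁₀(101/10.0) = -61.87 mV
E_new = (61.6/-1)·log₁₀(101/7.37) = -70.03 mV
ΔE = -70.03 − (-61.87) = -8.16 mV

-8 mV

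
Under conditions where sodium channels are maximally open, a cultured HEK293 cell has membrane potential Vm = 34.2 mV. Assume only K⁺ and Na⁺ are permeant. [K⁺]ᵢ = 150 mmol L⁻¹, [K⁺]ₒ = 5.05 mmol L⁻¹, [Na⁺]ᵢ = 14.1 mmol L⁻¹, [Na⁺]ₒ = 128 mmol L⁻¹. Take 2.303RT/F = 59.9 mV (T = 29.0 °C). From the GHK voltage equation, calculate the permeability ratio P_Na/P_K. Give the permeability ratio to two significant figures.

7.3

Let α = P_Na/P_K. GHK: Vm = 59.9·log₁₀[(Kₒ + α·Naₒ)/(Kᵢ + α·Naᵢ)].
10^(Vm/59.9) = 10^(34.2/59.9) = 3.7235
So 3.7235·(Kᵢ + α·Naᵢ) = Kₒ + α·Naₒ → α = (3.7235·150.0 − 5.05) / (128.0 − 3.7235·14.1)
α = (558.5 − 5.05) / (128.0 − 52.5) = 553.5/75.5 = 7.331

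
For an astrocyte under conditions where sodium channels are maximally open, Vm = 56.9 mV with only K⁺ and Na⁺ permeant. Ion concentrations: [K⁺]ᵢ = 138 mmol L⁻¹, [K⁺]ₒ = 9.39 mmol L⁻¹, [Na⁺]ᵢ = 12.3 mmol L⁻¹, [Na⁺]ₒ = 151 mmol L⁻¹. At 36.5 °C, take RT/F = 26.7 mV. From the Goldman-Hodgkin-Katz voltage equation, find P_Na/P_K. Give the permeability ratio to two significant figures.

Let α = P_Na/P_K. GHK: Vm = 26.7·ln[(Kₒ + α·Naₒ)/(Kᵢ + α·Naᵢ)].
e^(Vm/26.7) = e^(56.9/26.7) = 8.424
So 8.424·(Kᵢ + α·Naᵢ) = Kₒ + α·Naₒ → α = (8.424·138.0 − 9.39) / (151.0 − 8.424·12.3)
α = (1163 − 9.39) / (151.0 − 103.6) = 1153/47.38 = 24.34

24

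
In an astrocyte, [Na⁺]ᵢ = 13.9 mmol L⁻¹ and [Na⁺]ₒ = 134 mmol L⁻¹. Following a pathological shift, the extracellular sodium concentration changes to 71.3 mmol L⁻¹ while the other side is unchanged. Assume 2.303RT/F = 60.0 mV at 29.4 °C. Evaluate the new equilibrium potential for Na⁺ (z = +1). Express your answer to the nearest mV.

After the shift: [Na⁺]_out = 71.3, [Na⁺]_in = 13.9 mmol L⁻¹.
E_new = (60.0/1)·log₁₀(71.3/13.9) = 60.00 · (0.7101) = 42.60 mV

43 mV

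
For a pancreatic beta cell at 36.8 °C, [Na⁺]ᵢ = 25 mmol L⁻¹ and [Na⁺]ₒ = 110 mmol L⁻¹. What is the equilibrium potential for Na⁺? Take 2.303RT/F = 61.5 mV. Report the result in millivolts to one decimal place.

39.6 mV

E = (61.5/z) · log₁₀([Na⁺]_out/[Na⁺]_in) with z = +1.
= (61.5/1) · log₁₀(110/25) = 61.50 · log₁₀(4.4)
= 61.50 · (0.6435) = 39.57 mV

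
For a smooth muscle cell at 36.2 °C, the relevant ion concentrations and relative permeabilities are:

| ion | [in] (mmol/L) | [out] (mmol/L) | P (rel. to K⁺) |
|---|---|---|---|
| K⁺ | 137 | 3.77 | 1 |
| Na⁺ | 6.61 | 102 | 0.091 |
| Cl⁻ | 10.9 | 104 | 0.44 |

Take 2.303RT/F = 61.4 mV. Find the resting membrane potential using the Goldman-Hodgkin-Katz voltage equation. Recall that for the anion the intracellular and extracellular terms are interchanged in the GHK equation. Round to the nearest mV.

-62 mV

Vm = 61.4 · log₁₀[(Σ P·[cation]ₒ + Σ P·[anion]ᵢ) / (Σ P·[cation]ᵢ + Σ P·[anion]ₒ)]
Numerator = 1×3.77 + 0.091×102 + 0.44×10.9 = 17.85
Denominator = 1×137 + 0.091×6.61 + 0.44×104 = 183.4
Vm = 61.4 · log₁₀(0.097338) = 61.4 × (-1.0117) = -62.12 mV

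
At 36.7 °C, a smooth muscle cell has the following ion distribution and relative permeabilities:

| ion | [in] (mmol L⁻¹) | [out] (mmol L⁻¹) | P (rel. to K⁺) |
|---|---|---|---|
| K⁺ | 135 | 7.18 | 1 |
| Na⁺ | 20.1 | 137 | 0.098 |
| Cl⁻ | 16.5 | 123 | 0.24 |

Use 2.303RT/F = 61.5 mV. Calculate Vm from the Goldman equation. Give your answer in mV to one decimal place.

Vm = 61.5 · log₁₀[(Σ P·[cation]ₒ + Σ P·[anion]ᵢ) / (Σ P·[cation]ᵢ + Σ P·[anion]ₒ)]
Numerator = 1×7.18 + 0.098×137 + 0.24×16.5 = 24.57
Denominator = 1×135 + 0.098×20.1 + 0.24×123 = 166.5
Vm = 61.5 · log₁₀(0.14755) = 61.5 × (-0.8311) = -51.11 mV

-51.1 mV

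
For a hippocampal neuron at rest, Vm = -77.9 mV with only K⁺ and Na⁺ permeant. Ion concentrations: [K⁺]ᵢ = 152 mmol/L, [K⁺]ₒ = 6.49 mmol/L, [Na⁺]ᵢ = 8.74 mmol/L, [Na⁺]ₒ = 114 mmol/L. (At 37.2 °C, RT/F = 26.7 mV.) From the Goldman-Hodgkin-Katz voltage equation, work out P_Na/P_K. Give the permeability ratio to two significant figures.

0.015

Let α = P_Na/P_K. GHK: Vm = 26.7·ln[(Kₒ + α·Naₒ)/(Kᵢ + α·Naᵢ)].
e^(Vm/26.7) = e^(-77.9/26.7) = 0.054063
So 0.054063·(Kᵢ + α·Naᵢ) = Kₒ + α·Naₒ → α = (0.054063·152.0 − 6.49) / (114.0 − 0.054063·8.74)
α = (8.218 − 6.49) / (114.0 − 0.4725) = 1.728/113.5 = 0.01522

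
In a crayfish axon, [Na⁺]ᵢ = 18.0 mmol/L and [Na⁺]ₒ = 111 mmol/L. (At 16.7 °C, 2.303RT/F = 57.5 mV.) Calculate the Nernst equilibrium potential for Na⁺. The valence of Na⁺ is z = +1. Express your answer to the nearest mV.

E = (57.5/z) · log₁₀([Na⁺]_out/[Na⁺]_in) with z = +1.
= (57.5/1) · log₁₀(111/18.0) = 57.50 · log₁₀(6.167)
= 57.50 · (0.7901) = 45.43 mV

45 mV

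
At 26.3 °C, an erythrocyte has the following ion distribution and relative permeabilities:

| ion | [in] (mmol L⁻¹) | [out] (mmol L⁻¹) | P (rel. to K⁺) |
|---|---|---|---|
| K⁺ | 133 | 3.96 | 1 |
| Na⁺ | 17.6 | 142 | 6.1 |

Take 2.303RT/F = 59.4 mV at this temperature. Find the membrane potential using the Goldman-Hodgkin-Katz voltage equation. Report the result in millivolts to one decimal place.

33.2 mV

Vm = 59.4 · log₁₀[(Σ P·[cation]ₒ + Σ P·[anion]ᵢ) / (Σ P·[cation]ᵢ + Σ P·[anion]ₒ)]
Numerator = 1×3.96 + 6.1×142 = 870.2
Denominator = 1×133 + 6.1×17.6 = 240.4
Vm = 59.4 · log₁₀(3.6202) = 59.4 × (0.5587) = 33.19 mV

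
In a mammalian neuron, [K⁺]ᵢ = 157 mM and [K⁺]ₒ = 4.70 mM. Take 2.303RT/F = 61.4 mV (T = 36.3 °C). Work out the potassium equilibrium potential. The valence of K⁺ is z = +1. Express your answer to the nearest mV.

E = (61.4/z) · log₁₀([K⁺]_out/[K⁺]_in) with z = +1.
= (61.4/1) · log₁₀(4.70/157) = 61.40 · log₁₀(0.02994)
= 61.40 · (-1.5238) = -93.56 mV

-94 mV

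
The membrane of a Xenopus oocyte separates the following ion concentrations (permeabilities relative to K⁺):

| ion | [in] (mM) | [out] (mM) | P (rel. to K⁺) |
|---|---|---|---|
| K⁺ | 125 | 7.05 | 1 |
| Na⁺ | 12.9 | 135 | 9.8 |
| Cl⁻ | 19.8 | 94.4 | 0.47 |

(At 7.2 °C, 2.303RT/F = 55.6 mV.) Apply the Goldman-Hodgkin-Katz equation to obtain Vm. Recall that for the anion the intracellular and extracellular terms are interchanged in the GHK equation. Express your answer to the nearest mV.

Vm = 55.6 · log₁₀[(Σ P·[cation]ₒ + Σ P·[anion]ᵢ) / (Σ P·[cation]ᵢ + Σ P·[anion]ₒ)]
Numerator = 1×7.05 + 9.8×135 + 0.47×19.8 = 1339
Denominator = 1×125 + 9.8×12.9 + 0.47×94.4 = 295.8
Vm = 55.6 · log₁₀(4.5281) = 55.6 × (0.6559) = 36.47 mV

36 mV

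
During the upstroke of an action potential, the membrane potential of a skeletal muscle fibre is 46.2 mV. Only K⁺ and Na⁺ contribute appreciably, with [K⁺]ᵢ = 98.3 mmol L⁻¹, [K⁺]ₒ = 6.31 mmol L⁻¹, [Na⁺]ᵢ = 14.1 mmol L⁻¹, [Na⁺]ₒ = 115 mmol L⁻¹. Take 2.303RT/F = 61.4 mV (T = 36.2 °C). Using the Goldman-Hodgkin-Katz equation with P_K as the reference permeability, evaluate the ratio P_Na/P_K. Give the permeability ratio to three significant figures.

Let α = P_Na/P_K. GHK: Vm = 61.4·log₁₀[(Kₒ + α·Naₒ)/(Kᵢ + α·Naᵢ)].
10^(Vm/61.4) = 10^(46.2/61.4) = 5.6551
So 5.6551·(Kᵢ + α·Naᵢ) = Kₒ + α·Naₒ → α = (5.6551·98.3 − 6.31) / (115.0 − 5.6551·14.1)
α = (555.9 − 6.31) / (115.0 − 79.74) = 549.6/35.26 = 15.59

15.6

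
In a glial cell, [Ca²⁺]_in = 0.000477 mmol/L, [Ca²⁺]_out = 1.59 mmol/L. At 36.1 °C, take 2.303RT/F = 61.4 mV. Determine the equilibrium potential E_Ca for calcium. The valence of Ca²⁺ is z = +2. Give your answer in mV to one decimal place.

E = (61.4/z) · log₁₀([Ca²⁺]_out/[Ca²⁺]_in) with z = +2.
= (61.4/2) · log₁₀(1.59/0.000477) = 30.70 · log₁₀(3333)
= 30.70 · (3.5229) = 108.15 mV

108.2 mV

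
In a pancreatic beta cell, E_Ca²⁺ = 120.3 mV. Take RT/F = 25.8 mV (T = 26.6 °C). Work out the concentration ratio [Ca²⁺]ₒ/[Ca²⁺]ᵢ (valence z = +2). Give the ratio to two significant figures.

11000

ln([out]/[in]) = E·z/(25.8) = 120.3 × 2 / 25.8 = 9.3256
[out]/[in] = e^(9.3256) = 1.122e+04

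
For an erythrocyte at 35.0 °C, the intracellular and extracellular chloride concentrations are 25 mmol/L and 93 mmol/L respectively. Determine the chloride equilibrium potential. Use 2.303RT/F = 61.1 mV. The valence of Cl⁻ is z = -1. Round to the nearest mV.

E = (61.1/z) · log₁₀([Cl⁻]_out/[Cl⁻]_in) with z = -1.
For an anion, dividing by z = -1 reverses the sign.
= (61.1/-1) · log₁₀(93/25) = -61.10 · log₁₀(3.72)
= -61.10 · (0.5705) = -34.86 mV

-35 mV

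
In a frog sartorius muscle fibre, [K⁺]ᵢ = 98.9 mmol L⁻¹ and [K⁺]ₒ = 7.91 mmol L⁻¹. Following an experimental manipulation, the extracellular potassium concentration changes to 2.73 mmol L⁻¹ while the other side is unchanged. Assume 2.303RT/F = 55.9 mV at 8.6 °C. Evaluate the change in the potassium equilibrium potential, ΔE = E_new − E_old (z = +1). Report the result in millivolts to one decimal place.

-25.8 mV

E_old = (55.9/1)·log₁₀(7.91/98.9) = -61.32 mV
E_new = (55.9/1)·log₁₀(2.73/98.9) = -87.15 mV
ΔE = -87.15 − (-61.32) = -25.83 mV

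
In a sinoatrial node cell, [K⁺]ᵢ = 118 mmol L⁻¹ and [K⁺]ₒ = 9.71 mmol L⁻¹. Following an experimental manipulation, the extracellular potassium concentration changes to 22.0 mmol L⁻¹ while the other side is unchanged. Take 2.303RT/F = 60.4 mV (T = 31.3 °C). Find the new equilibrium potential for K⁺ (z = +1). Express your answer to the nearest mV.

After the shift: [K⁺]_out = 22.0, [K⁺]_in = 118 mmol L⁻¹.
E_new = (60.4/1)·log₁₀(22.0/118) = 60.40 · (-0.7295) = -44.06 mV

-44 mV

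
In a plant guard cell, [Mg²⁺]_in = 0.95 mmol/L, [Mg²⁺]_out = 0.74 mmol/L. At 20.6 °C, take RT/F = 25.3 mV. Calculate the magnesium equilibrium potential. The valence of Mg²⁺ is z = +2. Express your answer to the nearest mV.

E = (25.3/z) · ln([Mg²⁺]_out/[Mg²⁺]_in) with z = +2.
= (25.3/2) · ln(0.74/0.95) = 12.65 · ln(0.7789)
= 12.65 · (-0.2498) = -3.16 mV

-3 mV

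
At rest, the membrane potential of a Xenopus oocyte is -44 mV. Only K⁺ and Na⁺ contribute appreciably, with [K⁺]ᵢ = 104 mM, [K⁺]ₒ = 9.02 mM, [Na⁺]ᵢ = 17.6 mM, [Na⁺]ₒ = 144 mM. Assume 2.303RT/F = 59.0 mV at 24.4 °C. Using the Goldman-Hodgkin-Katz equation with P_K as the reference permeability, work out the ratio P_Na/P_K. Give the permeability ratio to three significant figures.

Let α = P_Na/P_K. GHK: Vm = 59.0·log₁₀[(Kₒ + α·Naₒ)/(Kᵢ + α·Naᵢ)].
10^(Vm/59.0) = 10^(-44.0/59.0) = 0.17957
So 0.17957·(Kᵢ + α·Naᵢ) = Kₒ + α·Naₒ → α = (0.17957·104.0 − 9.02) / (144.0 − 0.17957·17.6)
α = (18.68 − 9.02) / (144.0 − 3.16) = 9.655/140.8 = 0.06856

0.0686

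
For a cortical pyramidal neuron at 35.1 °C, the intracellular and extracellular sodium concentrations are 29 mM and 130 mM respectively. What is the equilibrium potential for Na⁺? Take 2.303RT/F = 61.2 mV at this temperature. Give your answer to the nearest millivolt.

E = (61.2/z) · log₁₀([Na⁺]_out/[Na⁺]_in) with z = +1.
= (61.2/1) · log₁₀(130/29) = 61.20 · log₁₀(4.483)
= 61.20 · (0.6515) = 39.87 mV

40 mV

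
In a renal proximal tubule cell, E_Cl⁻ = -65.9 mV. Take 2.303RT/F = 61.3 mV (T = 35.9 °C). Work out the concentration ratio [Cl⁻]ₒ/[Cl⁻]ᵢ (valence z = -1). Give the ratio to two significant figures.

log₁₀([out]/[in]) = E·z/(61.3) = -65.9 × -1 / 61.3 = 1.0750
[out]/[in] = 10^(1.0750) = 11.89

12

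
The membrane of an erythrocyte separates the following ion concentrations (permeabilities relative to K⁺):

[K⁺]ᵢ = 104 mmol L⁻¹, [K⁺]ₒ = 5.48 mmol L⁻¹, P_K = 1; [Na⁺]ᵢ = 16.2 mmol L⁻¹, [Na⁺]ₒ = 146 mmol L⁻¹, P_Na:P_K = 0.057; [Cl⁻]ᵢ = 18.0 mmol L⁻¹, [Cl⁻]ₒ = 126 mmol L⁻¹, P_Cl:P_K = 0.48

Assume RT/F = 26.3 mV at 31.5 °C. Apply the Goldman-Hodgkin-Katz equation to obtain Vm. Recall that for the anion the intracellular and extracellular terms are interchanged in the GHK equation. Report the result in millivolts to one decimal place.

Vm = 26.3 · ln[(Σ P·[cation]ₒ + Σ P·[anion]ᵢ) / (Σ P·[cation]ᵢ + Σ P·[anion]ₒ)]
Numerator = 1×5.48 + 0.057×146 + 0.48×18.0 = 22.44
Denominator = 1×104 + 0.057×16.2 + 0.48×126 = 165.4
Vm = 26.3 · ln(0.13568) = 26.3 × (-1.9975) = -52.53 mV

-52.5 mV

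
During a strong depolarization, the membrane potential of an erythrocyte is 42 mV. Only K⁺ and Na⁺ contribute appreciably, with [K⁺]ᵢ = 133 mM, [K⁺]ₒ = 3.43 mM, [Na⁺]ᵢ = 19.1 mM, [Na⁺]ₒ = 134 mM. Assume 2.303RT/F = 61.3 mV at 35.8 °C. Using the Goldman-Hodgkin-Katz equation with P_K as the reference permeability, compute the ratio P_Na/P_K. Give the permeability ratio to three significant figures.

Let α = P_Na/P_K. GHK: Vm = 61.3·log₁₀[(Kₒ + α·Naₒ)/(Kᵢ + α·Naᵢ)].
10^(Vm/61.3) = 10^(42.0/61.3) = 4.8435
So 4.8435·(Kᵢ + α·Naᵢ) = Kₒ + α·Naₒ → α = (4.8435·133.0 − 3.43) / (134.0 − 4.8435·19.1)
α = (644.2 − 3.43) / (134.0 − 92.51) = 640.7/41.49 = 15.44

15.4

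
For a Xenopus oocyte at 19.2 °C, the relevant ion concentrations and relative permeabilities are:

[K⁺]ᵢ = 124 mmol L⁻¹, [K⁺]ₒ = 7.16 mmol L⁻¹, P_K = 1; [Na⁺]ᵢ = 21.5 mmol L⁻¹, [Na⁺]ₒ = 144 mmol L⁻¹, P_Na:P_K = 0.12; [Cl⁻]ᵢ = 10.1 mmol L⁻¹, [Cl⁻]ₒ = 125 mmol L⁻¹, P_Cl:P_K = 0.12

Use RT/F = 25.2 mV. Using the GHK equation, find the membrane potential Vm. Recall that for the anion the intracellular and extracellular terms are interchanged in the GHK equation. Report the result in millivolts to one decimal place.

-43.0 mV

Vm = 25.2 · ln[(Σ P·[cation]ₒ + Σ P·[anion]ᵢ) / (Σ P·[cation]ᵢ + Σ P·[anion]ₒ)]
Numerator = 1×7.16 + 0.12×144 + 0.12×10.1 = 25.65
Denominator = 1×124 + 0.12×21.5 + 0.12×125 = 141.6
Vm = 25.2 · ln(0.18118) = 25.2 × (-1.7082) = -43.05 mV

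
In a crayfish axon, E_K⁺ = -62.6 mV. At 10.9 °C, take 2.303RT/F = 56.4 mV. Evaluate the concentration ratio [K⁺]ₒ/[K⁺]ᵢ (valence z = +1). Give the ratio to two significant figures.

log₁₀([out]/[in]) = E·z/(56.4) = -62.6 × 1 / 56.4 = -1.1099
[out]/[in] = 10^(-1.1099) = 0.07764

0.078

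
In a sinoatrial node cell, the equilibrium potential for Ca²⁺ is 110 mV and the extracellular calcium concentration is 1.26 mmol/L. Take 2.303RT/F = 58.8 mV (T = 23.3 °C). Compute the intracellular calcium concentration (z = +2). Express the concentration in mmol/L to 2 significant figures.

0.00023 mmol/L

Nernst: E = (58.8/2) · log₁₀([out]/[in]), so log₁₀([out]/[in]) = 110.0 × 2 / 58.8 = 3.7415.
[out]/[in] = 10^(3.7415) = 5514.
[in] = 1.26 / 5514 = 0.0002285 mmol/L.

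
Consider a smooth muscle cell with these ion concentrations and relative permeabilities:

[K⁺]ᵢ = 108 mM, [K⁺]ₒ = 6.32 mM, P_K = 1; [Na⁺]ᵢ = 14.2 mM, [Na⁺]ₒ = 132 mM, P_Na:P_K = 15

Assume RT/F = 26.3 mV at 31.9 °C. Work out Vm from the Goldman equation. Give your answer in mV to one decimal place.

Vm = 26.3 · ln[(Σ P·[cation]ₒ + Σ P·[anion]ᵢ) / (Σ P·[cation]ᵢ + Σ P·[anion]ₒ)]
Numerator = 1×6.32 + 15×132 = 1986
Denominator = 1×108 + 15×14.2 = 321
Vm = 26.3 · ln(6.1879) = 26.3 × (1.8226) = 47.93 mV

47.9 mV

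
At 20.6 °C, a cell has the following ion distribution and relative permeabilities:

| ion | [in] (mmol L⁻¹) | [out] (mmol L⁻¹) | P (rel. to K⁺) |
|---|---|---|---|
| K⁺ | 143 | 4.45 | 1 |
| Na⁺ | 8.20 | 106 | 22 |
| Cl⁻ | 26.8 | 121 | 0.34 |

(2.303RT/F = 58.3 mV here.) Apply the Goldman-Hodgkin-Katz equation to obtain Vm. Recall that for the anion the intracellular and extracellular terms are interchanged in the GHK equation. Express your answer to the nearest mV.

Vm = 58.3 · log₁₀[(Σ P·[cation]ₒ + Σ P·[anion]ᵢ) / (Σ P·[cation]ᵢ + Σ P·[anion]ₒ)]
Numerator = 1×4.45 + 22×106 + 0.34×26.8 = 2346
Denominator = 1×143 + 22×8.20 + 0.34×121 = 364.5
Vm = 58.3 · log₁₀(6.4343) = 58.3 × (0.8085) = 47.14 mV

47 mV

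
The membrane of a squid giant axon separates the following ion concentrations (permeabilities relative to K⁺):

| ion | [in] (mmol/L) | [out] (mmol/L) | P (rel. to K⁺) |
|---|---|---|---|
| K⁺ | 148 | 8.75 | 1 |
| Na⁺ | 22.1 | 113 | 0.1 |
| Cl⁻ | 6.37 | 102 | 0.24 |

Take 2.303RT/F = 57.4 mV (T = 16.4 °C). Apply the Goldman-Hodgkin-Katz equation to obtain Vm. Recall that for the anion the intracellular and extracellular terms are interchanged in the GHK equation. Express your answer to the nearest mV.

-52 mV

Vm = 57.4 · log₁₀[(Σ P·[cation]ₒ + Σ P·[anion]ᵢ) / (Σ P·[cation]ᵢ + Σ P·[anion]ₒ)]
Numerator = 1×8.75 + 0.1×113 + 0.24×6.37 = 21.58
Denominator = 1×148 + 0.1×22.1 + 0.24×102 = 174.7
Vm = 57.4 · log₁₀(0.12353) = 57.4 × (-0.9082) = -52.13 mV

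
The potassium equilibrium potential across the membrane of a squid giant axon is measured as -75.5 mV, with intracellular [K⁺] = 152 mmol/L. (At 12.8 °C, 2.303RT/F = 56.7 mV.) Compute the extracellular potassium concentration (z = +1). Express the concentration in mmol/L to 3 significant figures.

Nernst: E = (56.7/1) · log₁₀([out]/[in]), so log₁₀([out]/[in]) = -75.5 × 1 / 56.7 = -1.3316.
[out]/[in] = 10^(-1.3316) = 0.0466.
[out] = 0.0466 × 152 = 7.084 mmol/L.

7.08 mmol/L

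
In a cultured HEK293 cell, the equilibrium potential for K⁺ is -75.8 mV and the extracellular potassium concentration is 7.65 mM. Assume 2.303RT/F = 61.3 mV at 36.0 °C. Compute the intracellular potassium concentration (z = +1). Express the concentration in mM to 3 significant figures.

Nernst: E = (61.3/1) · log₁₀([out]/[in]), so log₁₀([out]/[in]) = -75.8 × 1 / 61.3 = -1.2365.
[out]/[in] = 10^(-1.2365) = 0.058.
[in] = 7.65 / 0.058 = 131.9 mM.

132 mM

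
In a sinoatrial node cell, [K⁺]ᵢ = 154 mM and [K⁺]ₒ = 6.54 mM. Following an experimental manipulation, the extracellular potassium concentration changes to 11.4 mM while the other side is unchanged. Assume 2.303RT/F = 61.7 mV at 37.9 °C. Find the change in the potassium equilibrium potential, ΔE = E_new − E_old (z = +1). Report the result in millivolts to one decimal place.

14.9 mV

E_old = (61.7/1)·log₁₀(6.54/154) = -84.65 mV
E_new = (61.7/1)·log₁₀(11.4/154) = -69.76 mV
ΔE = -69.76 − (-84.65) = 14.89 mV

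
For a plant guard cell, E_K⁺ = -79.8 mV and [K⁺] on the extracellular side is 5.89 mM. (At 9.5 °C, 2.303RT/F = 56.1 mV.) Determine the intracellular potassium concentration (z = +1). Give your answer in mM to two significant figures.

Nernst: E = (56.1/1) · log₁₀([out]/[in]), so log₁₀([out]/[in]) = -79.8 × 1 / 56.1 = -1.4225.
[out]/[in] = 10^(-1.4225) = 0.0378.
[in] = 5.89 / 0.0378 = 155.8 mM.

160 mM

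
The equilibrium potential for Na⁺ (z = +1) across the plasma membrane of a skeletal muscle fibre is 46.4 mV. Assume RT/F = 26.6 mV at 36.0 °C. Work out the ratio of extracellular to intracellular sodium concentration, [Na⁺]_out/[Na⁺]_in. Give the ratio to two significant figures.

5.7

ln([out]/[in]) = E·z/(26.6) = 46.4 × 1 / 26.6 = 1.7444
[out]/[in] = e^(1.7444) = 5.722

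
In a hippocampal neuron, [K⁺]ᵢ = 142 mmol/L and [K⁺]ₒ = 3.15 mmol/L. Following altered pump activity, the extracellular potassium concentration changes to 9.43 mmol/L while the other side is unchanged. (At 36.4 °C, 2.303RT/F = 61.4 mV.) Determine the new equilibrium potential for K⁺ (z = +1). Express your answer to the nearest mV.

After the shift: [K⁺]_out = 9.43, [K⁺]_in = 142 mmol/L.
E_new = (61.4/1)·log₁₀(9.43/142) = 61.40 · (-1.1778) = -72.32 mV

-72 mV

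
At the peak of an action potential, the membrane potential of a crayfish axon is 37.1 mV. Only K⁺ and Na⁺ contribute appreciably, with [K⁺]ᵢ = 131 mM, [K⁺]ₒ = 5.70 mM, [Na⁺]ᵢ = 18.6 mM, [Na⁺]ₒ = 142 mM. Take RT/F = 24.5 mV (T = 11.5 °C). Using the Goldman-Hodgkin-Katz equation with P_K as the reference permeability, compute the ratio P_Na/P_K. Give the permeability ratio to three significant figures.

10.3

Let α = P_Na/P_K. GHK: Vm = 24.5·ln[(Kₒ + α·Naₒ)/(Kᵢ + α·Naᵢ)].
e^(Vm/24.5) = e^(37.1/24.5) = 4.5462
So 4.5462·(Kᵢ + α·Naᵢ) = Kₒ + α·Naₒ → α = (4.5462·131.0 − 5.7) / (142.0 − 4.5462·18.6)
α = (595.5 − 5.7) / (142.0 − 84.56) = 589.8/57.44 = 10.27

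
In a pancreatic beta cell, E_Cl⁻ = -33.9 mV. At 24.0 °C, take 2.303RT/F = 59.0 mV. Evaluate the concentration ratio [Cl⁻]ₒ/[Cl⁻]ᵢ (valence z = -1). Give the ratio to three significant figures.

log₁₀([out]/[in]) = E·z/(59.0) = -33.9 × -1 / 59.0 = 0.5746
[out]/[in] = 10^(0.5746) = 3.755

3.75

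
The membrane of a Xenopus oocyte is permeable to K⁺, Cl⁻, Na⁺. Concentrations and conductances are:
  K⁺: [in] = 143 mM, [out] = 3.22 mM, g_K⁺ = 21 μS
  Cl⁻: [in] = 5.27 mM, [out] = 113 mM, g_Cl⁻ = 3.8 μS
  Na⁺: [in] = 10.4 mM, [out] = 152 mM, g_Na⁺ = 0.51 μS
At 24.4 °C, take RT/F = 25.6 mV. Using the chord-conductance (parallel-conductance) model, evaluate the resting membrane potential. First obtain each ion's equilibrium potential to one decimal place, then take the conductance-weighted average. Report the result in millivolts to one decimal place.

E_K⁺ = (25.6/1)·ln(3.22/143) = -97.1 mV
E_Cl⁻ = (25.6/-1)·ln(113/5.27) = -78.5 mV
E_Na⁺ = (25.6/1)·ln(152/10.4) = 68.7 mV
Vm = (Σ gᵢEᵢ)/(Σ gᵢ) = (21·-97.1 + 3.8·-78.5 + 0.51·68.7) / (21 + 3.8 + 0.51)
= -2302.36 / 25.31 = -90.97 mV

-91.0 mV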